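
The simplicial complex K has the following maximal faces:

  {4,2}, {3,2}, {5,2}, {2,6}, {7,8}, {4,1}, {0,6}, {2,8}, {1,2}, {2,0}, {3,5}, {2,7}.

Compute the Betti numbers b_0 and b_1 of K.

K has 9 vertices, 12 edges.
rank ∂_0 = 0, rank ∂_1 = 8 ⇒ b_0 = 9 − 0 − 8 = 1; all invariant factors of ∂_1 are 1 so no torsion. So H_0 ≅ Z.
rank ∂_1 = 8, rank ∂_2 = 0 ⇒ b_1 = 12 − 8 − 0 = 4. So H_1 ≅ Z^4.

b_0 = 1, b_1 = 4.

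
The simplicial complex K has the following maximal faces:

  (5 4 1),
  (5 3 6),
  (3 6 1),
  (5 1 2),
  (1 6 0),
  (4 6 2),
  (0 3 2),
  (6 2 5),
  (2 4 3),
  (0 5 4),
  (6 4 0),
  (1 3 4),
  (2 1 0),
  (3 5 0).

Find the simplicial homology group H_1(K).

Fix the vertex order 0 < 1 < 2 < 3 < 4 < 5 < 6 and write every simplex with vertices in increasing order. Then dim K = 2 and the simplices of K are:

  0-simplices (7): [0], [1], [2], [3], [4], [5], [6]
  1-simplices (21): [0,1], [0,2], [0,3], [0,4], [0,5], [0,6], [1,2], [1,3], [1,4], [1,5], [1,6], [2,3], [2,4], [2,5], [2,6], [3,4], [3,5], [3,6], [4,5], [4,6], [5,6]
  2-simplices (14): [0,1,2], [0,1,6], [0,2,3], [0,3,5], [0,4,5], [0,4,6], [1,2,5], [1,3,4], [1,3,6], [1,4,5], [2,3,4], [2,4,6], [2,5,6], [3,5,6]

so the chain groups are C_0 ≅ Z^7, C_1 ≅ Z^21, C_2 ≅ Z^14.

The boundary map ∂_1: C_1 → C_0 sends each edge [p,q] (with p < q) to q − p. For instance
  ∂[4,6] = [6] − [4].
The 7×21 boundary matrix has rank 6 and Smith normal form diag(1,1,1,1,1,1).

Boundary ∂_2: C_2 → C_1 sends each 2-simplex [p,q,r] to [q,r] − [p,r] + [p,q]. For instance
  ∂[0,1,6] = [1,6] − [0,6] + [0,1],
  ∂[1,2,5] = [2,5] − [1,5] + [1,2].
The 21×14 boundary matrix has rank 13 and Smith normal form diag(1,1,1,1,1,1,1,1,1,1,1,1,1).

Reading off H_k = ker ∂_k / im ∂_{k+1}:

  H_1: rank ker ∂_1 − rank ∂_2 = (21 − 6) − 13 = 2, and the invariant factors of ∂_2 are all 1, so H_1 = Z^2.

(K is a triangulation of the torus T^2.)

H_1 ≅ Z^2.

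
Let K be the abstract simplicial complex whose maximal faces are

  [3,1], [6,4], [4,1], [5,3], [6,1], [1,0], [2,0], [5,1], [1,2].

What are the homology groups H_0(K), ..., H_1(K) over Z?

H_0 = Z,  H_1 = Z^3.

We work with the vertex ordering 0 < 1 < 2 < 3 < 4 < 5 < 6. The simplices of K, each written with vertices in increasing order, are:

  0-simplices (7): [0], [1], [2], [3], [4], [5], [6]
  1-simplices (9): [0,1], [0,2], [1,2], [1,3], [1,4], [1,5], [1,6], [3,5], [4,6]

so the chain groups are C_0 ≅ Z^7, C_1 ≅ Z^9.

The boundary map ∂_1: C_1 → C_0 maps an edge to its endpoints' difference, ∂[p,q] = q − p.
This gives a 7×9 integer matrix of rank 6; reducing to Smith normal form yields diagonal entries (1,1,1,1,1,1).

Reading off H_k = ker ∂_k / im ∂_{k+1}:

  H_0: rank C_0 − rank ∂_1 = 7 − 6 = 1, and the invariant factors of ∂_1 are all 1, so H_0 ≅ Z.
  H_1: rank ker ∂_1 − rank ∂_2 = (9 − 6) − 0 = 3, and there is no ∂_2, so H_1 ≅ Z^3.

(K is a triangulation of a wedge of 3 circles.)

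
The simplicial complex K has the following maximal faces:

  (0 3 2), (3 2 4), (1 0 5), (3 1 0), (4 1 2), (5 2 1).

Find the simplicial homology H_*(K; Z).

H_0 = Z,  H_1 = Z,  H_2 = 0.

We work with the vertex ordering 0 < 1 < 2 < 3 < 4 < 5. The simplices of K, each written with vertices in increasing order, are:

  0-simplices (6): [0], [1], [2], [3], [4], [5]
  1-simplices (12): [0,1], [0,2], [0,3], [0,5], [1,2], [1,3], [1,4], [1,5], [2,3], [2,4], [2,5], [3,4]
  2-simplices (6): [0,1,3], [0,1,5], [0,2,3], [1,2,4], [1,2,5], [2,3,4]

so the chain groups are C_0 ≅ Z^6, C_1 ≅ Z^12, C_2 ≅ Z^6.

Boundary ∂_1: C_1 → C_0 is given by ∂[p,q] = [q] − [p]. For instance
  ∂[1,2] = [2] − [1].
The resulting 6×12 matrix has rank 5, and its Smith normal form has invariant factors (1,1,1,1,1).

Boundary ∂_2: C_2 → C_1 sends each 2-simplex [p,q,r] to [q,r] − [p,r] + [p,q]. For instance
  ∂[1,2,4] = [2,4] − [1,4] + [1,2],
  ∂[0,2,3] = [2,3] − [0,3] + [0,2].
As a 12×6 matrix over Z this has rank 6, with invariant factors (1,1,1,1,1,1).

Computing H_k = (kernel of ∂_k) / (image of ∂_{k+1}):

  H_0: rank C_0 − rank ∂_1 = 6 − 5 = 1, and the invariant factors of ∂_1 are all 1, so H_0 ≅ Z.
  H_1: rank ker ∂_1 − rank ∂_2 = (12 − 5) − 6 = 1, and the invariant factors of ∂_2 are all 1, so H_1 ≅ Z.
  H_2: rank ker ∂_2 − rank ∂_3 = (6 − 6) − 0 = 0, and there is no ∂_3, so H_2 ≅ 0.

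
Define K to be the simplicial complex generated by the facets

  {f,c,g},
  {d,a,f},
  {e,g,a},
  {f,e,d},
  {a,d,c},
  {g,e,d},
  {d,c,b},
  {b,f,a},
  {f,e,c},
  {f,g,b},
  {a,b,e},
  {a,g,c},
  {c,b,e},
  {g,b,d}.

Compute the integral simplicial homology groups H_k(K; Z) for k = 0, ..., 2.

H_0 ≅ Z,  H_1 ≅ Z^2,  H_2 ≅ Z.

Take the total order a < b < c < d < e < f < g on the vertex set. Then K (dimension 2) consists of the simplices:

  0-simplices (7): a, b, c, d, e, f, g
  1-simplices (21): ab, ac, ad, ae, af, ag, bc, bd, be, bf, bg, cd, ce, cf, cg, de, df, dg, ef, eg, fg
  2-simplices (14): abe, abf, acd, acg, adf, aeg, bcd, bce, bdg, bfg, cef, cfg, def, deg

giving chain groups C_0 ≅ Z^7, C_1 ≅ Z^21, C_2 ≅ Z^14.

The boundary map ∂_1: C_1 → C_0 sends each edge [p,q] (with p < q) to q − p.
The 7×21 boundary matrix has rank 6 and Smith normal form diag(1,1,1,1,1,1).

∂_2: C_2 → C_1 sends each 2-simplex [p,q,r] to [q,r] − [p,r] + [p,q]. For instance
  ∂bcd = cd − bd + bc,
  ∂bdg = dg − bg + bd.
The resulting 21×14 matrix has rank 13, and its Smith normal form has invariant factors (1,1,1,1,1,1,1,1,1,1,1,1,1).

From H_k ≅ ker(∂_k) / im(∂_{k+1}) we obtain:

  H_0: rank C_0 − rank ∂_1 = 7 − 6 = 1, and the invariant factors of ∂_1 are all 1, so H_0 = Z.
  H_1: rank ker ∂_1 − rank ∂_2 = (21 − 6) − 13 = 2, and the invariant factors of ∂_2 are all 1, so H_1 = Z^2.
  H_2: rank ker ∂_2 − rank ∂_3 = (14 − 13) − 0 = 1, and there is no ∂_3, so H_2 = Z.

As a check, the Euler characteristic is 7 − 21 + 14 = 0, which agrees with 1 − 2 + 1 = 0.
(K is a triangulation of the torus T^2.)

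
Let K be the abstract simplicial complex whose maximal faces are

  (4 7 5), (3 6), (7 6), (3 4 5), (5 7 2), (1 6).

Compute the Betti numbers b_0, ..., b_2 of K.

K has 7 vertices, 10 edges, 3 triangles.
rank ∂_0 = 0, rank ∂_1 = 6 ⇒ b_0 = 7 − 0 − 6 = 1; all invariant factors of ∂_1 are 1 so no torsion. So H_0 = Z.
rank ∂_1 = 6, rank ∂_2 = 3 ⇒ b_1 = 10 − 6 − 3 = 1; all invariant factors of ∂_2 are 1 so no torsion. So H_1 = Z.
rank ∂_2 = 3, rank ∂_3 = 0 ⇒ b_2 = 3 − 3 − 0 = 0. So H_2 = 0.

b_0 = 1, b_1 = 1, b_2 = 0.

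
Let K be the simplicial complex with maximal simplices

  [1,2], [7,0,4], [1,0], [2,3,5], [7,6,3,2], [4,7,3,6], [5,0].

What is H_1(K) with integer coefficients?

Fix the vertex order 0 < 1 < 2 < 3 < 4 < 5 < 6 < 7 and write every simplex with vertices in increasing order. Then dim K = 3 and the simplices of K are:

  0-simplices (8): [0], [1], [2], [3], [4], [5], [6], [7]
  1-simplices (16): [0,1], [0,4], [0,5], [0,7], [1,2], [2,3], [2,5], [2,6], [2,7], [3,4], [3,5], [3,6], [3,7], [4,6], [4,7], [6,7]
  2-simplices (9): [0,4,7], [2,3,5], [2,3,6], [2,3,7], [2,6,7], [3,4,6], [3,4,7], [3,6,7], [4,6,7]
  3-simplices (2): [2,3,6,7], [3,4,6,7]

giving chain groups C_0 ≅ Z^8, C_1 ≅ Z^16, C_2 ≅ Z^9, C_3 ≅ Z^2.

Boundary ∂_1: C_1 → C_0 maps an edge to its endpoints' difference, ∂[p,q] = q − p. For instance
  ∂[1,2] = [2] − [1].
The 8×16 boundary matrix has rank 7 and Smith normal form diag(1,1,1,1,1,1,1).

The boundary map ∂_2: C_2 → C_1 maps a triangle to the signed sum of its edges. For instance
  ∂[3,4,7] = [4,7] − [3,7] + [3,4],
  ∂[0,4,7] = [4,7] − [0,7] + [0,4].
The 16×9 boundary matrix has rank 7 and Smith normal form diag(1,1,1,1,1,1,1).

∂_3: C_3 → C_2 sends each 3-simplex σ to the alternating sum Σ_i (−1)^i (σ with its i-th vertex removed). For instance
  ∂[3,4,6,7] = [4,6,7] − [3,6,7] + [3,4,7] − [3,4,6],
  ∂[2,3,6,7] = [3,6,7] − [2,6,7] + [2,3,7] − [2,3,6].
The resulting 9×2 matrix has rank 2, and its Smith normal form has invariant factors (1,1).

From H_k ≅ ker(∂_k) / im(∂_{k+1}) we obtain:

  H_1: rank ker ∂_1 − rank ∂_2 = (16 − 7) − 7 = 2, and the invariant factors of ∂_2 are all 1, so H_1 = Z^2.

H_1 ≅ Z^2.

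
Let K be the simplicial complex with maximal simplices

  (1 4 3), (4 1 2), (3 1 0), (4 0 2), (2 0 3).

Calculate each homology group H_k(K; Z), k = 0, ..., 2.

We work with the vertex ordering 0 < 1 < 2 < 3 < 4. The simplices of K, each written with vertices in increasing order, are:

  0-simplices (5): [0], [1], [2], [3], [4]
  1-simplices (10): [0,1], [0,2], [0,3], [0,4], [1,2], [1,3], [1,4], [2,3], [2,4], [3,4]
  2-simplices (5): [0,1,3], [0,2,3], [0,2,4], [1,2,4], [1,3,4]

so the chain groups are C_0 ≅ Z^5, C_1 ≅ Z^10, C_2 ≅ Z^5.

The boundary map ∂_1: C_1 → C_0 sends each edge [p,q] (with p < q) to q − p. For instance
  ∂[1,3] = [3] − [1].
The resulting 5×10 matrix has rank 4, and its Smith normal form has invariant factors (1,1,1,1).

∂_2: C_2 → C_1 sends each 2-simplex [p,q,r] to [q,r] − [p,r] + [p,q]. For instance
  ∂[1,2,4] = [2,4] − [1,4] + [1,2],
  ∂[0,2,4] = [2,4] − [0,4] + [0,2].
This gives a 10×5 integer matrix of rank 5; reducing to Smith normal form yields diagonal entries (1,1,1,1,1).

Now H_k = ker ∂_k / im ∂_{k+1}, so:

  H_0: rank C_0 − rank ∂_1 = 5 − 4 = 1, and the invariant factors of ∂_1 are all 1, so H_0 ≅ Z.
  H_1: rank ker ∂_1 − rank ∂_2 = (10 − 4) − 5 = 1, and the invariant factors of ∂_2 are all 1, so H_1 ≅ Z.
  H_2: rank ker ∂_2 − rank ∂_3 = (5 − 5) − 0 = 0, and there is no ∂_3, so H_2 ≅ 0.

As a check, the Euler characteristic is 5 − 10 + 5 = 0, which agrees with 1 − 1 + 0 = 0.

H_0 ≅ Z,  H_1 ≅ Z,  H_2 = 0.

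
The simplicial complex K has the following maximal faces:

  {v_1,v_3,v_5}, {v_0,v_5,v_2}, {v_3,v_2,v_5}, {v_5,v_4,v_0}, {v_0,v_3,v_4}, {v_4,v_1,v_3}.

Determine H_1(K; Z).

H_1 ≅ Z.

Order the vertices as v_0 < v_1 < v_2 < v_3 < v_4 < v_5. Listing each simplex with vertices in this order, K has dimension 2 with simplices:

  0-simplices (6): [v_0], [v_1], [v_2], [v_3], [v_4], [v_5]
  1-simplices (12): [v_0,v_2], [v_0,v_3], [v_0,v_4], [v_0,v_5], [v_1,v_3], [v_1,v_4], [v_1,v_5], [v_2,v_3], [v_2,v_5], [v_3,v_4], [v_3,v_5], [v_4,v_5]
  2-simplices (6): [v_0,v_2,v_5], [v_0,v_3,v_4], [v_0,v_4,v_5], [v_1,v_3,v_4], [v_1,v_3,v_5], [v_2,v_3,v_5]

Hence C_0 ≅ Z^6, C_1 ≅ Z^12, C_2 ≅ Z^6.

∂_1: C_1 → C_0 sends each edge [p,q] (with p < q) to q − p. For instance
  ∂[v_0,v_3] = [v_3] − [v_0].
The 6×12 boundary matrix has rank 5 and Smith normal form diag(1,1,1,1,1).

∂_2: C_2 → C_1 maps a triangle to the signed sum of its edges. For instance
  ∂[v_0,v_2,v_5] = [v_2,v_5] − [v_0,v_5] + [v_0,v_2],
  ∂[v_1,v_3,v_5] = [v_3,v_5] − [v_1,v_5] + [v_1,v_3].
As a 12×6 matrix over Z this has rank 6, with invariant factors (1,1,1,1,1,1).

Reading off H_k = ker ∂_k / im ∂_{k+1}:

  H_1: rank ker ∂_1 − rank ∂_2 = (12 − 5) − 6 = 1, and the invariant factors of ∂_2 are all 1, so H_1 ≅ Z.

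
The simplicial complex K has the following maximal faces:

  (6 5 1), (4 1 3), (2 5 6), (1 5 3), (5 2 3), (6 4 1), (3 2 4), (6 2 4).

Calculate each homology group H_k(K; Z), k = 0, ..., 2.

H_0 ≅ Z,  H_1 = 0,  H_2 ≅ Z.

Take the total order 1 < 2 < 3 < 4 < 5 < 6 on the vertex set. Then K (dimension 2) consists of the simplices:

  0-simplices (6): [1], [2], [3], [4], [5], [6]
  1-simplices (12): [1,3], [1,4], [1,5], [1,6], [2,3], [2,4], [2,5], [2,6], [3,4], [3,5], [4,6], [5,6]
  2-simplices (8): [1,3,4], [1,3,5], [1,4,6], [1,5,6], [2,3,4], [2,3,5], [2,4,6], [2,5,6]

so the chain groups are C_0 ≅ Z^6, C_1 ≅ Z^12, C_2 ≅ Z^8.

∂_1: C_1 → C_0 is given by ∂[p,q] = [q] − [p]. For instance
  ∂[3,5] = [5] − [3].
As a 6×12 matrix over Z this has rank 5, with invariant factors (1,1,1,1,1).

Boundary ∂_2: C_2 → C_1 maps a triangle to the signed sum of its edges. For instance
  ∂[1,5,6] = [5,6] − [1,6] + [1,5],
  ∂[2,5,6] = [5,6] − [2,6] + [2,5].
The resulting 12×8 matrix has rank 7, and its Smith normal form has invariant factors (1,1,1,1,1,1,1).

From H_k ≅ ker(∂_k) / im(∂_{k+1}) we obtain:

  H_0: rank C_0 − rank ∂_1 = 6 − 5 = 1, and the invariant factors of ∂_1 are all 1, so H_0 ≅ Z.
  H_1: rank ker ∂_1 − rank ∂_2 = (12 − 5) − 7 = 0, and the invariant factors of ∂_2 are all 1, so H_1 ≅ 0.
  H_2: rank ker ∂_2 − rank ∂_3 = (8 − 7) − 0 = 1, and there is no ∂_3, so H_2 ≅ Z.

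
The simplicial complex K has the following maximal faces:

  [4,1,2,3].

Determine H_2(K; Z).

H_2 = 0.

Fix the vertex order 1 < 2 < 3 < 4 and write every simplex with vertices in increasing order. Then dim K = 3 and the simplices of K are:

  0-simplices (4): [1], [2], [3], [4]
  1-simplices (6): [1,2], [1,3], [1,4], [2,3], [2,4], [3,4]
  2-simplices (4): [1,2,3], [1,2,4], [1,3,4], [2,3,4]
  3-simplices (1): [1,2,3,4]

so the chain groups are C_0 ≅ Z^4, C_1 ≅ Z^6, C_2 ≅ Z^4, C_3 ≅ Z^1.

Boundary ∂_1: C_1 → C_0 maps an edge to its endpoints' difference, ∂[p,q] = q − p.
This gives a 4×6 integer matrix of rank 3; reducing to Smith normal form yields diagonal entries (1,1,1).

Boundary ∂_2: C_2 → C_1 maps a triangle to the signed sum of its edges. For instance
  ∂[1,2,4] = [2,4] − [1,4] + [1,2],
  ∂[1,2,3] = [2,3] − [1,3] + [1,2].
As a 6×4 matrix over Z this has rank 3, with invariant factors (1,1,1).

Boundary ∂_3: C_3 → C_2 sends each 3-simplex σ to the alternating sum Σ_i (−1)^i (σ with its i-th vertex removed). For instance
  ∂[1,2,3,4] = [2,3,4] − [1,3,4] + [1,2,4] − [1,2,3].
The resulting 4×1 matrix has rank 1, and its Smith normal form has invariant factors (1).

Computing H_k = (kernel of ∂_k) / (image of ∂_{k+1}):

  H_2: rank ker ∂_2 − rank ∂_3 = (4 − 3) − 1 = 0, and the invariant factors of ∂_3 are all 1, so H_2 = 0.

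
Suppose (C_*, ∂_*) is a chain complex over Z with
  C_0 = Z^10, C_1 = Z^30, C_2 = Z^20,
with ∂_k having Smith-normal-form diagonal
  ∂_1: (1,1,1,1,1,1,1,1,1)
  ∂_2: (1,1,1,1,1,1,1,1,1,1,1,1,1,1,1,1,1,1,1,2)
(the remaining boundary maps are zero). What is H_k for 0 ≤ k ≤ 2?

H_0: b_0 = 10 − 0 − 9 = 1; torsion from ∂_1 factors > 1: none. So H_0 ≅ Z.
H_1: b_1 = 30 − 9 − 20 = 1; torsion from ∂_2 factors > 1: [2]. So H_1 ≅ Z ⊕ Z/2.
H_2: b_2 = 20 − 20 − 0 = 0; torsion from ∂_3 factors > 1: none. So H_2 ≅ 0.

H_0 ≅ Z,  H_1 ≅ Z ⊕ Z/2,  H_2 = 0.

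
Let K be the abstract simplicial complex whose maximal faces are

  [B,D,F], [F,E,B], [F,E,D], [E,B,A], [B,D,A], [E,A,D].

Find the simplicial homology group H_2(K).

H_2 = Z.

Order the vertices as A < B < D < E < F. Listing each simplex with vertices in this order, K has dimension 2 with simplices:

  0-simplices (5): A, B, D, E, F
  1-simplices (9): AB, AD, AE, BD, BE, BF, DE, DF, EF
  2-simplices (6): ABD, ABE, ADE, BDF, BEF, DEF

Hence C_0 ≅ Z^5, C_1 ≅ Z^9, C_2 ≅ Z^6.

Boundary ∂_1: C_1 → C_0 is given by ∂[p,q] = [q] − [p]. For instance
  ∂AE = E − A.
This gives a 5×9 integer matrix of rank 4; reducing to Smith normal form yields diagonal entries (1,1,1,1).

The boundary map ∂_2: C_2 → C_1 sends each 2-simplex [p,q,r] to [q,r] − [p,r] + [p,q]. For instance
  ∂BDF = DF − BF + BD,
  ∂BEF = EF − BF + BE.
As a 9×6 matrix over Z this has rank 5, with invariant factors (1,1,1,1,1).

Now H_k = ker ∂_k / im ∂_{k+1}, so:

  H_2: rank ker ∂_2 − rank ∂_3 = (6 − 5) − 0 = 1, and there is no ∂_3, so H_2 ≅ Z.

(K is a triangulation of the 2-sphere S^2.)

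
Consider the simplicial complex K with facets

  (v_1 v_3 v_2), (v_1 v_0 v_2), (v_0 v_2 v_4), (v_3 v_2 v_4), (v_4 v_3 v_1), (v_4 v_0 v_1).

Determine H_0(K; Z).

Take the total order v_0 < v_1 < v_2 < v_3 < v_4 on the vertex set. Then K (dimension 2) consists of the simplices:

  0-simplices (5): [v_0], [v_1], [v_2], [v_3], [v_4]
  1-simplices (9): [v_0,v_1], [v_0,v_2], [v_0,v_4], [v_1,v_2], [v_1,v_3], [v_1,v_4], [v_2,v_3], [v_2,v_4], [v_3,v_4]
  2-simplices (6): [v_0,v_1,v_2], [v_0,v_1,v_4], [v_0,v_2,v_4], [v_1,v_2,v_3], [v_1,v_3,v_4], [v_2,v_3,v_4]

so the chain groups are C_0 ≅ Z^5, C_1 ≅ Z^9, C_2 ≅ Z^6.

∂_1: C_1 → C_0 is given by ∂[p,q] = [q] − [p].
This gives a 5×9 integer matrix of rank 4; reducing to Smith normal form yields diagonal entries (1,1,1,1).

Boundary ∂_2: C_2 → C_1 sends each 2-simplex [p,q,r] to [q,r] − [p,r] + [p,q]. For instance
  ∂[v_0,v_2,v_4] = [v_2,v_4] − [v_0,v_4] + [v_0,v_2],
  ∂[v_2,v_3,v_4] = [v_3,v_4] − [v_2,v_4] + [v_2,v_3].
As a 9×6 matrix over Z this has rank 5, with invariant factors (1,1,1,1,1).

From H_k ≅ ker(∂_k) / im(∂_{k+1}) we obtain:

  H_0: rank C_0 − rank ∂_1 = 5 − 4 = 1, and the invariant factors of ∂_1 are all 1, so H_0 ≅ Z.

(K is a triangulation of the 2-sphere S^2.)

H_0 ≅ Z.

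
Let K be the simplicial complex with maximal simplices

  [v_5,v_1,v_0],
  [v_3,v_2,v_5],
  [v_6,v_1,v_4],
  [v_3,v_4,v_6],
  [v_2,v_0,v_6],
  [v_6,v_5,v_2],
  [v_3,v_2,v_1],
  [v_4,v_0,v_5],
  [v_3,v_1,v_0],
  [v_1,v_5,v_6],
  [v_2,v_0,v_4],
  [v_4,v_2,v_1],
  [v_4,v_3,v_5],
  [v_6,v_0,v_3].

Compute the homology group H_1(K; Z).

Take the total order v_0 < v_1 < v_2 < v_3 < v_4 < v_5 < v_6 on the vertex set. Then K (dimension 2) consists of the simplices:

  0-simplices (7): [v_0], [v_1], [v_2], [v_3], [v_4], [v_5], [v_6]
  1-simplices (21): (21 of them)
  2-simplices (14): (14 of them)

giving chain groups C_0 ≅ Z^7, C_1 ≅ Z^21, C_2 ≅ Z^14.

The boundary map ∂_1: C_1 → C_0 is given by ∂[p,q] = [q] − [p]. For instance
  ∂[v_4,v_6] = [v_6] − [v_4].
As a 7×21 matrix over Z this has rank 6, with invariant factors (1,1,1,1,1,1).

Boundary ∂_2: C_2 → C_1 sends each 2-simplex [p,q,r] to [q,r] − [p,r] + [p,q]. For instance
  ∂[v_1,v_2,v_3] = [v_2,v_3] − [v_1,v_3] + [v_1,v_2],
  ∂[v_0,v_1,v_3] = [v_1,v_3] − [v_0,v_3] + [v_0,v_1].
The resulting 21×14 matrix has rank 13, and its Smith normal form has invariant factors (1,1,1,1,1,1,1,1,1,1,1,1,1).

Now H_k = ker ∂_k / im ∂_{k+1}, so:

  H_1: rank ker ∂_1 − rank ∂_2 = (21 − 6) − 13 = 2, and the invariant factors of ∂_2 are all 1, so H_1 = Z^2.

H_1 ≅ Z^2.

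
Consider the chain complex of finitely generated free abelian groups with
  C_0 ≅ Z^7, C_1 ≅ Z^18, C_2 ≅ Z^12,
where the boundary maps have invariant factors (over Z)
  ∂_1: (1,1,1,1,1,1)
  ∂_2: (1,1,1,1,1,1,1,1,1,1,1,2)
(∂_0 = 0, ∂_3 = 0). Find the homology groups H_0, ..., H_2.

H_0: b_0 = 7 − 0 − 6 = 1; torsion from ∂_1 factors > 1: none. So H_0 ≅ Z.
H_1: b_1 = 18 − 6 − 12 = 0; torsion from ∂_2 factors > 1: [2]. So H_1 ≅ Z/2.
H_2: b_2 = 12 − 12 − 0 = 0; torsion from ∂_3 factors > 1: none. So H_2 ≅ 0.

H_0 ≅ Z,  H_1 ≅ Z/2,  H_2 = 0.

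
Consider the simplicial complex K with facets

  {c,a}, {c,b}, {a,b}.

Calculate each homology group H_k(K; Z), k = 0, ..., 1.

H_0 = Z,  H_1 = Z.

Fix the vertex order a < b < c and write every simplex with vertices in increasing order. Then dim K = 1 and the simplices of K are:

  0-simplices (3): a, b, c
  1-simplices (3): ab, ac, bc

Hence C_0 ≅ Z^3, C_1 ≅ Z^3.

The boundary map ∂_1: C_1 → C_0 is given by ∂[p,q] = [q] − [p].
The resulting 3×3 matrix has rank 2, and its Smith normal form has invariant factors (1,1).

Reading off H_k = ker ∂_k / im ∂_{k+1}:

  H_0: rank C_0 − rank ∂_1 = 3 − 2 = 1, and the invariant factors of ∂_1 are all 1, so H_0 = Z.
  H_1: rank ker ∂_1 − rank ∂_2 = (3 − 2) − 0 = 1, and there is no ∂_2, so H_1 = Z.

(K is a triangulation of the circle S^1.)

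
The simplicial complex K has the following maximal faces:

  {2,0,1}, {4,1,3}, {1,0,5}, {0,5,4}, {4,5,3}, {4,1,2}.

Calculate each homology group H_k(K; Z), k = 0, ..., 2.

H_0 = Z,  H_1 = Z,  H_2 = 0.

K has 6 vertices, 12 edges, 6 triangles.
rank ∂_0 = 0, rank ∂_1 = 5 ⇒ b_0 = 6 − 0 − 5 = 1; all invariant factors of ∂_1 are 1 so no torsion. So H_0 = Z.
rank ∂_1 = 5, rank ∂_2 = 6 ⇒ b_1 = 12 − 5 − 6 = 1; all invariant factors of ∂_2 are 1 so no torsion. So H_1 = Z.
rank ∂_2 = 6, rank ∂_3 = 0 ⇒ b_2 = 6 − 6 − 0 = 0. So H_2 = 0.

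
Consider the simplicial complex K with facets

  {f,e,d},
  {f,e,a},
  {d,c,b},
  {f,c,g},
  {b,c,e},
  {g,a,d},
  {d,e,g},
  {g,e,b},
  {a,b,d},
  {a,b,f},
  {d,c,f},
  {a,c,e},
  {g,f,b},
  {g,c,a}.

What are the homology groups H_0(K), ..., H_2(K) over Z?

Fix the vertex order a < b < c < d < e < f < g and write every simplex with vertices in increasing order. Then dim K = 2 and the simplices of K are:

  0-simplices (7): a, b, c, d, e, f, g
  1-simplices (21): ab, ac, ad, ae, af, ag, bc, bd, be, bf, bg, cd, ce, cf, cg, de, df, dg, ef, eg, fg
  2-simplices (14): abd, abf, ace, acg, adg, aef, bcd, bce, beg, bfg, cdf, cfg, def, deg

Hence C_0 ≅ Z^7, C_1 ≅ Z^21, C_2 ≅ Z^14.

The boundary map ∂_1: C_1 → C_0 maps an edge to its endpoints' difference, ∂[p,q] = q − p.
As a 7×21 matrix over Z this has rank 6, with invariant factors (1,1,1,1,1,1).

The boundary map ∂_2: C_2 → C_1 maps a triangle to the signed sum of its edges. For instance
  ∂cdf = df − cf + cd,
  ∂def = ef − df + de.
This gives a 21×14 integer matrix of rank 13; reducing to Smith normal form yields diagonal entries (1,1,1,1,1,1,1,1,1,1,1,1,1).

Reading off H_k = ker ∂_k / im ∂_{k+1}:

  H_0: rank C_0 − rank ∂_1 = 7 − 6 = 1, and the invariant factors of ∂_1 are all 1, so H_0 ≅ Z.
  H_1: rank ker ∂_1 − rank ∂_2 = (21 − 6) − 13 = 2, and the invariant factors of ∂_2 are all 1, so H_1 ≅ Z^2.
  H_2: rank ker ∂_2 − rank ∂_3 = (14 − 13) − 0 = 1, and there is no ∂_3, so H_2 ≅ Z.

H_0 ≅ Z,  H_1 ≅ Z^2,  H_2 ≅ Z.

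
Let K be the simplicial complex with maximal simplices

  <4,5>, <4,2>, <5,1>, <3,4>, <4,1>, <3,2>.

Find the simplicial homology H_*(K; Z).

Order the vertices as 1 < 2 < 3 < 4 < 5. Listing each simplex with vertices in this order, K has dimension 1 with simplices:

  0-simplices (5): [1], [2], [3], [4], [5]
  1-simplices (6): [1,4], [1,5], [2,3], [2,4], [3,4], [4,5]

giving chain groups C_0 ≅ Z^5, C_1 ≅ Z^6.

Boundary ∂_1: C_1 → C_0 maps an edge to its endpoints' difference, ∂[p,q] = q − p. For instance
  ∂[1,5] = [5] − [1].
The 5×6 boundary matrix has rank 4 and Smith normal form diag(1,1,1,1).

Computing H_k = (kernel of ∂_k) / (image of ∂_{k+1}):

  H_0: rank C_0 − rank ∂_1 = 5 − 4 = 1, and the invariant factors of ∂_1 are all 1, so H_0 = Z.
  H_1: rank ker ∂_1 − rank ∂_2 = (6 − 4) − 0 = 2, and there is no ∂_2, so H_1 = Z^2.

As a check, the Euler characteristic is 5 − 6 = -1, which agrees with 1 − 2 = -1.

H_0 = Z,  H_1 = Z^2.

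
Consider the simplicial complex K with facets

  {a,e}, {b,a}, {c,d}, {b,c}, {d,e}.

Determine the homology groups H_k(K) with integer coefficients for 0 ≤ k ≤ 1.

H_0 ≅ Z,  H_1 ≅ Z.

Order the vertices as a < b < c < d < e. Listing each simplex with vertices in this order, K has dimension 1 with simplices:

  0-simplices (5): a, b, c, d, e
  1-simplices (5): ab, ae, bc, cd, de

so the chain groups are C_0 ≅ Z^5, C_1 ≅ Z^5.

Boundary ∂_1: C_1 → C_0 sends each edge [p,q] (with p < q) to q − p. For instance
  ∂bc = c − b.
The 5×5 boundary matrix has rank 4 and Smith normal form diag(1,1,1,1).

Now H_k = ker ∂_k / im ∂_{k+1}, so:

  H_0: rank C_0 − rank ∂_1 = 5 − 4 = 1, and the invariant factors of ∂_1 are all 1, so H_0 = Z.
  H_1: rank ker ∂_1 − rank ∂_2 = (5 − 4) − 0 = 1, and there is no ∂_2, so H_1 = Z.

As a check, the Euler characteristic is 5 − 5 = 0, which agrees with 1 − 1 = 0.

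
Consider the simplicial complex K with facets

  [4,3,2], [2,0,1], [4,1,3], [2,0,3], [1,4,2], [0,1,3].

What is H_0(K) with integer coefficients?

K has 5 vertices, 9 edges, 6 triangles.
rank ∂_0 = 0, rank ∂_1 = 4 ⇒ b_0 = 5 − 0 − 4 = 1; all invariant factors of ∂_1 are 1 so no torsion. So H_0 = Z.

H_0 ≅ Z.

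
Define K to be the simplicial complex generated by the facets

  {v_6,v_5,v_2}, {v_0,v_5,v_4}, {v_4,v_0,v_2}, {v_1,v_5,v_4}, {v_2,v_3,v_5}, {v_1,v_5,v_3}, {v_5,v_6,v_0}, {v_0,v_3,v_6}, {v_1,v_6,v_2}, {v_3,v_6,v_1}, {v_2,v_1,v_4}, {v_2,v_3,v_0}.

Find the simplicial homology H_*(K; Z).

H_0 = Z,  H_1 = Z/2,  H_2 = 0.

We work with the vertex ordering v_0 < v_1 < v_2 < v_3 < v_4 < v_5 < v_6. The simplices of K, each written with vertices in increasing order, are:

  0-simplices (7): [v_0], [v_1], [v_2], [v_3], [v_4], [v_5], [v_6]
  1-simplices (18): (18 of them)
  2-simplices (12): (12 of them)

so the chain groups are C_0 ≅ Z^7, C_1 ≅ Z^18, C_2 ≅ Z^12.

Boundary ∂_1: C_1 → C_0 is given by ∂[p,q] = [q] − [p]. For instance
  ∂[v_2,v_3] = [v_3] − [v_2].
As a 7×18 matrix over Z this has rank 6, with invariant factors (1,1,1,1,1,1).

The boundary map ∂_2: C_2 → C_1 acts by ∂[p,q,r] = [q,r] − [p,r] + [p,q]. For instance
  ∂[v_1,v_3,v_5] = [v_3,v_5] − [v_1,v_5] + [v_1,v_3],
  ∂[v_2,v_3,v_5] = [v_3,v_5] − [v_2,v_5] + [v_2,v_3].
The resulting 18×12 matrix has rank 12, and its Smith normal form has invariant factors (1,1,1,1,1,1,1,1,1,1,1,2).

From H_k ≅ ker(∂_k) / im(∂_{k+1}) we obtain:

  H_0: rank C_0 − rank ∂_1 = 7 − 6 = 1, and the invariant factors of ∂_1 are all 1, so H_0 ≅ Z.
  H_1: rank ker ∂_1 − rank ∂_2 = (18 − 6) − 12 = 0, and ∂_2 has invariant factor 2 > 1, so H_1 ≅ Z/2.
  H_2: rank ker ∂_2 − rank ∂_3 = (12 − 12) − 0 = 0, and there is no ∂_3, so H_2 ≅ 0.

(K is a triangulation of the real projective plane RP^2.)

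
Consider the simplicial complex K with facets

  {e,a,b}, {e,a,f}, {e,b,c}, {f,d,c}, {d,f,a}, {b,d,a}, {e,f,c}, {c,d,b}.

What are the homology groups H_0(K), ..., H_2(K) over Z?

H_0 = Z,  H_1 = 0,  H_2 = Z.

K has 6 vertices, 12 edges, 8 triangles.
rank ∂_0 = 0, rank ∂_1 = 5 ⇒ b_0 = 6 − 0 − 5 = 1; all invariant factors of ∂_1 are 1 so no torsion. So H_0 ≅ Z.
rank ∂_1 = 5, rank ∂_2 = 7 ⇒ b_1 = 12 − 5 − 7 = 0; all invariant factors of ∂_2 are 1 so no torsion. So H_1 ≅ 0.
rank ∂_2 = 7, rank ∂_3 = 0 ⇒ b_2 = 8 − 7 − 0 = 1. So H_2 ≅ Z.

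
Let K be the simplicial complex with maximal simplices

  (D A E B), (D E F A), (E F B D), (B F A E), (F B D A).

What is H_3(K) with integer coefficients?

Take the total order A < B < D < E < F on the vertex set. Then K (dimension 3) consists of the simplices:

  0-simplices (5): A, B, D, E, F
  1-simplices (10): AB, AD, AE, AF, BD, BE, BF, DE, DF, EF
  2-simplices (10): ABD, ABE, ABF, ADE, ADF, AEF, BDE, BDF, BEF, DEF
  3-simplices (5): ABDE, ABDF, ABEF, ADEF, BDEF

Hence C_0 ≅ Z^5, C_1 ≅ Z^10, C_2 ≅ Z^10, C_3 ≅ Z^5.

∂_1: C_1 → C_0 is given by ∂[p,q] = [q] − [p].
The resulting 5×10 matrix has rank 4, and its Smith normal form has invariant factors (1,1,1,1).

∂_2: C_2 → C_1 acts by ∂[p,q,r] = [q,r] − [p,r] + [p,q]. For instance
  ∂ADE = DE − AE + AD,
  ∂ABD = BD − AD + AB.
The 10×10 boundary matrix has rank 6 and Smith normal form diag(1,1,1,1,1,1).

∂_3: C_3 → C_2 sends each 3-simplex σ to the alternating sum Σ_i (−1)^i (σ with its i-th vertex removed). For instance
  ∂ABEF = BEF − AEF + ABF − ABE,
  ∂ADEF = DEF − AEF + ADF − ADE.
As a 10×5 matrix over Z this has rank 4, with invariant factors (1,1,1,1).

Reading off H_k = ker ∂_k / im ∂_{k+1}:

  H_3: rank ker ∂_3 − rank ∂_4 = (5 − 4) − 0 = 1, and there is no ∂_4, so H_3 = Z.

H_3 ≅ Z.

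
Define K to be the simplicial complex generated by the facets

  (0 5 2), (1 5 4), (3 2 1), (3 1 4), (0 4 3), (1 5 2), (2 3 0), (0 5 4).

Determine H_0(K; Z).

H_0 = Z.

K has 6 vertices, 12 edges, 8 triangles.
rank ∂_0 = 0, rank ∂_1 = 5 ⇒ b_0 = 6 − 0 − 5 = 1; all invariant factors of ∂_1 are 1 so no torsion. So H_0 = Z.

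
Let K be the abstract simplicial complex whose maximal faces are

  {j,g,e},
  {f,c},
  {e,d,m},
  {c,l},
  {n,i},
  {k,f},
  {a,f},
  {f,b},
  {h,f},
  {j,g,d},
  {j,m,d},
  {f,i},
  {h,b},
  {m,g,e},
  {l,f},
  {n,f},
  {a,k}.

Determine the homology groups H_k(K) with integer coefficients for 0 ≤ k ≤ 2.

Fix the vertex order a < b < c < d < e < f < g < h < i < j < k < l < m < n and write every simplex with vertices in increasing order. Then dim K = 2 and the simplices of K are:

  0-simplices (14): a, b, c, d, e, f, g, h, i, j, k, l, m, n
  1-simplices (22): af, ak, bf, bh, cf, cl, de, dg, dj, dm, eg, ej, em, fh, fi, fk, fl, fn, gj, gm, in, jm
  2-simplices (5): dem, dgj, djm, egj, egm

so the chain groups are C_0 ≅ Z^14, C_1 ≅ Z^22, C_2 ≅ Z^5.

Boundary ∂_1: C_1 → C_0 maps an edge to its endpoints' difference, ∂[p,q] = q − p. For instance
  ∂ej = j − e.
The resulting 14×22 matrix has rank 12, and its Smith normal form has invariant factors (1,1,1,1,1,1,1,1,1,1,1,1).

∂_2: C_2 → C_1 maps a triangle to the signed sum of its edges. For instance
  ∂dem = em − dm + de,
  ∂egj = gj − ej + eg.
This gives a 22×5 integer matrix of rank 5; reducing to Smith normal form yields diagonal entries (1,1,1,1,1).

Computing H_k = (kernel of ∂_k) / (image of ∂_{k+1}):

  H_0: rank C_0 − rank ∂_1 = 14 − 12 = 2, and the invariant factors of ∂_1 are all 1, so H_0 ≅ Z^2.
  H_1: rank ker ∂_1 − rank ∂_2 = (22 − 12) − 5 = 5, and the invariant factors of ∂_2 are all 1, so H_1 ≅ Z^5.
  H_2: rank ker ∂_2 − rank ∂_3 = (5 − 5) − 0 = 0, and there is no ∂_3, so H_2 ≅ 0.

As a check, the Euler characteristic is 14 − 22 + 5 = -3, which agrees with 2 − 5 + 0 = -3.
(K is a triangulation of the disjoint union of a wedge of 4 circles and the Möbius band.)

H_0 ≅ Z^2,  H_1 ≅ Z^5,  H_2 = 0.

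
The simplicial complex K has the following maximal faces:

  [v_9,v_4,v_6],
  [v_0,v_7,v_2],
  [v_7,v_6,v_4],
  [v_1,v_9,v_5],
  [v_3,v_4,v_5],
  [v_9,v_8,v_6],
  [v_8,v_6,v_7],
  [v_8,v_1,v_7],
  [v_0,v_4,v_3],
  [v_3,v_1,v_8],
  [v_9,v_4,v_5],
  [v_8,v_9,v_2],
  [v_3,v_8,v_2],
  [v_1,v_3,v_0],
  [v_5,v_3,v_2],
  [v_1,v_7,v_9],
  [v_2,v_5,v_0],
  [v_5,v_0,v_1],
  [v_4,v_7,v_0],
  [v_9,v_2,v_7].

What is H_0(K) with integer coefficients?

H_0 = Z.

We work with the vertex ordering v_0 < v_1 < v_2 < v_3 < v_4 < v_5 < v_6 < v_7 < v_8 < v_9. The simplices of K, each written with vertices in increasing order, are:

  0-simplices (10): [v_0], [v_1], [v_2], [v_3], [v_4], [v_5], [v_6], [v_7], [v_8], [v_9]
  1-simplices (30): (30 of them)
  2-simplices (20): (20 of them)

giving chain groups C_0 ≅ Z^10, C_1 ≅ Z^30, C_2 ≅ Z^20.

Boundary ∂_1: C_1 → C_0 is given by ∂[p,q] = [q] − [p]. For instance
  ∂[v_1,v_7] = [v_7] − [v_1].
As a 10×30 matrix over Z this has rank 9, with invariant factors (1,1,1,1,1,1,1,1,1).

The boundary map ∂_2: C_2 → C_1 acts by ∂[p,q,r] = [q,r] − [p,r] + [p,q]. For instance
  ∂[v_0,v_1,v_3] = [v_1,v_3] − [v_0,v_3] + [v_0,v_1],
  ∂[v_2,v_3,v_5] = [v_3,v_5] − [v_2,v_5] + [v_2,v_3].
As a 30×20 matrix over Z this has rank 20, with invariant factors (1,1,1,1,1,1,1,1,1,1,1,1,1,1,1,1,1,1,1,2).

Now H_k = ker ∂_k / im ∂_{k+1}, so:

  H_0: rank C_0 − rank ∂_1 = 10 − 9 = 1, and the invariant factors of ∂_1 are all 1, so H_0 = Z.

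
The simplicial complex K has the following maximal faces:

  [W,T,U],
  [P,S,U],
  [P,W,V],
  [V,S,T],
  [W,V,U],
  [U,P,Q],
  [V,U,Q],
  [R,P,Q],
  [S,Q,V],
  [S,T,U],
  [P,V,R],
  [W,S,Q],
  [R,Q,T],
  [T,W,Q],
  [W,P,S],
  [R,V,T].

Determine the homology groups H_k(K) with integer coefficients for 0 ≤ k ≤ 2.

Fix the vertex order P < Q < R < S < T < U < V < W and write every simplex with vertices in increasing order. Then dim K = 2 and the simplices of K are:

  0-simplices (8): P, Q, R, S, T, U, V, W
  1-simplices (24): PQ, PR, PS, PU, PV, PW, QR, QS, QT, QU, QV, QW, RT, RV, ST, SU, SV, SW, TU, TV, TW, UV, UW, VW
  2-simplices (16): PQR, PQU, PRV, PSU, PSW, PVW, QRT, QSV, QSW, QTW, QUV, RTV, STU, STV, TUW, UVW

so the chain groups are C_0 ≅ Z^8, C_1 ≅ Z^24, C_2 ≅ Z^16.

The boundary map ∂_1: C_1 → C_0 maps an edge to its endpoints' difference, ∂[p,q] = q − p. For instance
  ∂QV = V − Q.
The 8×24 boundary matrix has rank 7 and Smith normal form diag(1,1,1,1,1,1,1).

Boundary ∂_2: C_2 → C_1 sends each 2-simplex [p,q,r] to [q,r] − [p,r] + [p,q]. For instance
  ∂PSW = SW − PW + PS,
  ∂PQR = QR − PR + PQ.
This gives a 24×16 integer matrix of rank 15; reducing to Smith normal form yields diagonal entries (1,1,1,1,1,1,1,1,1,1,1,1,1,1,1).

From H_k ≅ ker(∂_k) / im(∂_{k+1}) we obtain:

  H_0: rank C_0 − rank ∂_1 = 8 − 7 = 1, and the invariant factors of ∂_1 are all 1, so H_0 = Z.
  H_1: rank ker ∂_1 − rank ∂_2 = (24 − 7) − 15 = 2, and the invariant factors of ∂_2 are all 1, so H_1 = Z^2.
  H_2: rank ker ∂_2 − rank ∂_3 = (16 − 15) − 0 = 1, and there is no ∂_3, so H_2 = Z.

H_0 ≅ Z,  H_1 ≅ Z^2,  H_2 ≅ Z.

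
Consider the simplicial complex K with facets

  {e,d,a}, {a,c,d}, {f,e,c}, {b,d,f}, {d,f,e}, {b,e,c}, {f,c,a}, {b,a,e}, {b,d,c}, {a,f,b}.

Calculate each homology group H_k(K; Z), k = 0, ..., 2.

Fix the vertex order a < b < c < d < e < f and write every simplex with vertices in increasing order. Then dim K = 2 and the simplices of K are:

  0-simplices (6): a, b, c, d, e, f
  1-simplices (15): ab, ac, ad, ae, af, bc, bd, be, bf, cd, ce, cf, de, df, ef
  2-simplices (10): abe, abf, acd, acf, ade, bcd, bce, bdf, cef, def

so the chain groups are C_0 ≅ Z^6, C_1 ≅ Z^15, C_2 ≅ Z^10.

The boundary map ∂_1: C_1 → C_0 sends each edge [p,q] (with p < q) to q − p.
This gives a 6×15 integer matrix of rank 5; reducing to Smith normal form yields diagonal entries (1,1,1,1,1).

Boundary ∂_2: C_2 → C_1 maps a triangle to the signed sum of its edges. For instance
  ∂abe = be − ae + ab,
  ∂def = ef − df + de.
The resulting 15×10 matrix has rank 10, and its Smith normal form has invariant factors (1,1,1,1,1,1,1,1,1,2).

Computing H_k = (kernel of ∂_k) / (image of ∂_{k+1}):

  H_0: rank C_0 − rank ∂_1 = 6 − 5 = 1, and the invariant factors of ∂_1 are all 1, so H_0 ≅ Z.
  H_1: rank ker ∂_1 − rank ∂_2 = (15 − 5) − 10 = 0, and ∂_2 has invariant factor 2 > 1, so H_1 ≅ Z/2.
  H_2: rank ker ∂_2 − rank ∂_3 = (10 − 10) − 0 = 0, and there is no ∂_3, so H_2 ≅ 0.

H_0 = Z,  H_1 = Z/2,  H_2 = 0.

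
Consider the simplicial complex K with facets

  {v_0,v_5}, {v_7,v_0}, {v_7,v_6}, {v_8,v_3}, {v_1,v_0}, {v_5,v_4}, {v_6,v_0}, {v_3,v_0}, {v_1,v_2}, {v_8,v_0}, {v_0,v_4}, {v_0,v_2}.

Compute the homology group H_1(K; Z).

K has 9 vertices, 12 edges.
rank ∂_1 = 8, rank ∂_2 = 0 ⇒ b_1 = 12 − 8 − 0 = 4. So H_1 ≅ Z^4.

H_1 ≅ Z^4.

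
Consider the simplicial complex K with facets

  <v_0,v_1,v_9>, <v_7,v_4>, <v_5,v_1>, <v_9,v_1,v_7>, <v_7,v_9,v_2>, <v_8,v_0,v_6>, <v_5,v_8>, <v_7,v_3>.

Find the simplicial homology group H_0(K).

H_0 ≅ Z.

Fix the vertex order v_0 < v_1 < v_2 < v_3 < v_4 < v_5 < v_6 < v_7 < v_8 < v_9 and write every simplex with vertices in increasing order. Then dim K = 2 and the simplices of K are:

  0-simplices (10): [v_0], [v_1], [v_2], [v_3], [v_4], [v_5], [v_6], [v_7], [v_8], [v_9]
  1-simplices (14): [v_0,v_1], [v_0,v_6], [v_0,v_8], [v_0,v_9], [v_1,v_5], [v_1,v_7], [v_1,v_9], [v_2,v_7], [v_2,v_9], [v_3,v_7], [v_4,v_7], [v_5,v_8], [v_6,v_8], [v_7,v_9]
  2-simplices (4): [v_0,v_1,v_9], [v_0,v_6,v_8], [v_1,v_7,v_9], [v_2,v_7,v_9]

Hence C_0 ≅ Z^10, C_1 ≅ Z^14, C_2 ≅ Z^4.

The boundary map ∂_1: C_1 → C_0 sends each edge [p,q] (with p < q) to q − p. For instance
  ∂[v_2,v_7] = [v_7] − [v_2].
This gives a 10×14 integer matrix of rank 9; reducing to Smith normal form yields diagonal entries (1,1,1,1,1,1,1,1,1).

Boundary ∂_2: C_2 → C_1 acts by ∂[p,q,r] = [q,r] − [p,r] + [p,q]. For instance
  ∂[v_1,v_7,v_9] = [v_7,v_9] − [v_1,v_9] + [v_1,v_7],
  ∂[v_0,v_1,v_9] = [v_1,v_9] − [v_0,v_9] + [v_0,v_1].
The 14×4 boundary matrix has rank 4 and Smith normal form diag(1,1,1,1).

Reading off H_k = ker ∂_k / im ∂_{k+1}:

  H_0: rank C_0 − rank ∂_1 = 10 − 9 = 1, and the invariant factors of ∂_1 are all 1, so H_0 ≅ Z.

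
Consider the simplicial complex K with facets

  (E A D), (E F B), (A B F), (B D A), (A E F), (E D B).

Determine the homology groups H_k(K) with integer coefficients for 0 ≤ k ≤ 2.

H_0 ≅ Z,  H_1 = 0,  H_2 ≅ Z.

Take the total order A < B < D < E < F on the vertex set. Then K (dimension 2) consists of the simplices:

  0-simplices (5): A, B, D, E, F
  1-simplices (9): AB, AD, AE, AF, BD, BE, BF, DE, EF
  2-simplices (6): ABD, ABF, ADE, AEF, BDE, BEF

Hence C_0 ≅ Z^5, C_1 ≅ Z^9, C_2 ≅ Z^6.

The boundary map ∂_1: C_1 → C_0 is given by ∂[p,q] = [q] − [p]. For instance
  ∂BE = E − B.
As a 5×9 matrix over Z this has rank 4, with invariant factors (1,1,1,1).

The boundary map ∂_2: C_2 → C_1 acts by ∂[p,q,r] = [q,r] − [p,r] + [p,q]. For instance
  ∂ABF = BF − AF + AB,
  ∂BDE = DE − BE + BD.
The resulting 9×6 matrix has rank 5, and its Smith normal form has invariant factors (1,1,1,1,1).

From H_k ≅ ker(∂_k) / im(∂_{k+1}) we obtain:

  H_0: rank C_0 − rank ∂_1 = 5 − 4 = 1, and the invariant factors of ∂_1 are all 1, so H_0 = Z.
  H_1: rank ker ∂_1 − rank ∂_2 = (9 − 4) − 5 = 0, and the invariant factors of ∂_2 are all 1, so H_1 = 0.
  H_2: rank ker ∂_2 − rank ∂_3 = (6 − 5) − 0 = 1, and there is no ∂_3, so H_2 = Z.

As a check, the Euler characteristic is 5 − 9 + 6 = 2, which agrees with 1 − 0 + 1 = 2.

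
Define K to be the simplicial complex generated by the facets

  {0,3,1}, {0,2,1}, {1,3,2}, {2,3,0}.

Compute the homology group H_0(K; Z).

H_0 = Z.

Take the total order 0 < 1 < 2 < 3 on the vertex set. Then K (dimension 2) consists of the simplices:

  0-simplices (4): [0], [1], [2], [3]
  1-simplices (6): [0,1], [0,2], [0,3], [1,2], [1,3], [2,3]
  2-simplices (4): [0,1,2], [0,1,3], [0,2,3], [1,2,3]

giving chain groups C_0 ≅ Z^4, C_1 ≅ Z^6, C_2 ≅ Z^4.

Boundary ∂_1: C_1 → C_0 maps an edge to its endpoints' difference, ∂[p,q] = q − p. For instance
  ∂[0,1] = [1] − [0].
This gives a 4×6 integer matrix of rank 3; reducing to Smith normal form yields diagonal entries (1,1,1).

∂_2: C_2 → C_1 acts by ∂[p,q,r] = [q,r] − [p,r] + [p,q]. For instance
  ∂[0,1,3] = [1,3] − [0,3] + [0,1],
  ∂[0,1,2] = [1,2] − [0,2] + [0,1].
As a 6×4 matrix over Z this has rank 3, with invariant factors (1,1,1).

Computing H_k = (kernel of ∂_k) / (image of ∂_{k+1}):

  H_0: rank C_0 − rank ∂_1 = 4 − 3 = 1, and the invariant factors of ∂_1 are all 1, so H_0 = Z.

(K is a triangulation of the 2-sphere S^2.)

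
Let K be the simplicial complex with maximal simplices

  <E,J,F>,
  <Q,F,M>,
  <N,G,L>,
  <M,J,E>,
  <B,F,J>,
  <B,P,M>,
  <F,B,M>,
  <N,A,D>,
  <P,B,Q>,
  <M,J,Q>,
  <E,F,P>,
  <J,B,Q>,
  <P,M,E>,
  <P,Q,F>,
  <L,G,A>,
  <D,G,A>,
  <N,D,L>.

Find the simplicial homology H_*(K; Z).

K has 12 vertices, 28 edges, 17 triangles.
rank ∂_0 = 0, rank ∂_1 = 10 ⇒ b_0 = 12 − 0 − 10 = 2; all invariant factors of ∂_1 are 1 so no torsion. So H_0 ≅ Z^2.
rank ∂_1 = 10, rank ∂_2 = 17 ⇒ b_1 = 28 − 10 − 17 = 1; ∂_2 has invariant factor(s) [2] giving torsion. So H_1 ≅ Z ⊕ Z_2.
rank ∂_2 = 17, rank ∂_3 = 0 ⇒ b_2 = 17 − 17 − 0 = 0. So H_2 ≅ 0.

H_0 = Z^2,  H_1 = Z ⊕ Z_2,  H_2 = 0.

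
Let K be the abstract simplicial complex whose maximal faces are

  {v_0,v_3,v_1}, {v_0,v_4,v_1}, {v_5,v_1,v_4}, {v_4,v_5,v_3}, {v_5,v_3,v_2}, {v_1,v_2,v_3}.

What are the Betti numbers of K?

b_0 = 1, b_1 = 1, b_2 = 0.

Fix the vertex order v_0 < v_1 < v_2 < v_3 < v_4 < v_5 and write every simplex with vertices in increasing order. Then dim K = 2 and the simplices of K are:

  0-simplices (6): [v_0], [v_1], [v_2], [v_3], [v_4], [v_5]
  1-simplices (12): [v_0,v_1], [v_0,v_3], [v_0,v_4], [v_1,v_2], [v_1,v_3], [v_1,v_4], [v_1,v_5], [v_2,v_3], [v_2,v_5], [v_3,v_4], [v_3,v_5], [v_4,v_5]
  2-simplices (6): [v_0,v_1,v_3], [v_0,v_1,v_4], [v_1,v_2,v_3], [v_1,v_4,v_5], [v_2,v_3,v_5], [v_3,v_4,v_5]

giving chain groups C_0 ≅ Z^6, C_1 ≅ Z^12, C_2 ≅ Z^6.

Boundary ∂_1: C_1 → C_0 is given by ∂[p,q] = [q] − [p]. For instance
  ∂[v_0,v_1] = [v_1] − [v_0].
This gives a 6×12 integer matrix of rank 5; reducing to Smith normal form yields diagonal entries (1,1,1,1,1).

The boundary map ∂_2: C_2 → C_1 sends each 2-simplex [p,q,r] to [q,r] − [p,r] + [p,q]. For instance
  ∂[v_3,v_4,v_5] = [v_4,v_5] − [v_3,v_5] + [v_3,v_4],
  ∂[v_1,v_4,v_5] = [v_4,v_5] − [v_1,v_5] + [v_1,v_4].
The 12×6 boundary matrix has rank 6 and Smith normal form diag(1,1,1,1,1,1).

Now H_k = ker ∂_k / im ∂_{k+1}, so:

  H_0: rank C_0 − rank ∂_1 = 6 − 5 = 1, and the invariant factors of ∂_1 are all 1, so H_0 = Z.
  H_1: rank ker ∂_1 − rank ∂_2 = (12 − 5) − 6 = 1, and the invariant factors of ∂_2 are all 1, so H_1 = Z.
  H_2: rank ker ∂_2 − rank ∂_3 = (6 − 6) − 0 = 0, and there is no ∂_3, so H_2 = 0.

(K is a triangulation of the cylinder S^1 x I.)

Hence the Betti numbers are b_0 = 1, b_1 = 1, b_2 = 0.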